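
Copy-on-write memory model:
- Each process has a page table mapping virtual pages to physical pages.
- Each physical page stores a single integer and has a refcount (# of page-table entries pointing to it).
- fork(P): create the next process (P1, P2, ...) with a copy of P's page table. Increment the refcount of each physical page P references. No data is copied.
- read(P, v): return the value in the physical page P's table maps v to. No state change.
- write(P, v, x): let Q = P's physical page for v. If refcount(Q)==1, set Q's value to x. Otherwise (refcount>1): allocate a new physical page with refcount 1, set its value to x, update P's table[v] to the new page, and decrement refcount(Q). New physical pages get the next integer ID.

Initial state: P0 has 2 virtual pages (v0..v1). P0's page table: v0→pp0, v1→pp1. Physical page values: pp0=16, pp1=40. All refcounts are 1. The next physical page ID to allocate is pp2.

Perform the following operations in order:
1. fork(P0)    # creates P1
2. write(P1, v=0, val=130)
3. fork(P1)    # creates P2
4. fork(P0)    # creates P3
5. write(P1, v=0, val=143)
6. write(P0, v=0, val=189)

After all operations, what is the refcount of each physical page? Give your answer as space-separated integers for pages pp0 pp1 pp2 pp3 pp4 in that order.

Answer: 1 4 1 1 1

Derivation:
Op 1: fork(P0) -> P1. 2 ppages; refcounts: pp0:2 pp1:2
Op 2: write(P1, v0, 130). refcount(pp0)=2>1 -> COPY to pp2. 3 ppages; refcounts: pp0:1 pp1:2 pp2:1
Op 3: fork(P1) -> P2. 3 ppages; refcounts: pp0:1 pp1:3 pp2:2
Op 4: fork(P0) -> P3. 3 ppages; refcounts: pp0:2 pp1:4 pp2:2
Op 5: write(P1, v0, 143). refcount(pp2)=2>1 -> COPY to pp3. 4 ppages; refcounts: pp0:2 pp1:4 pp2:1 pp3:1
Op 6: write(P0, v0, 189). refcount(pp0)=2>1 -> COPY to pp4. 5 ppages; refcounts: pp0:1 pp1:4 pp2:1 pp3:1 pp4:1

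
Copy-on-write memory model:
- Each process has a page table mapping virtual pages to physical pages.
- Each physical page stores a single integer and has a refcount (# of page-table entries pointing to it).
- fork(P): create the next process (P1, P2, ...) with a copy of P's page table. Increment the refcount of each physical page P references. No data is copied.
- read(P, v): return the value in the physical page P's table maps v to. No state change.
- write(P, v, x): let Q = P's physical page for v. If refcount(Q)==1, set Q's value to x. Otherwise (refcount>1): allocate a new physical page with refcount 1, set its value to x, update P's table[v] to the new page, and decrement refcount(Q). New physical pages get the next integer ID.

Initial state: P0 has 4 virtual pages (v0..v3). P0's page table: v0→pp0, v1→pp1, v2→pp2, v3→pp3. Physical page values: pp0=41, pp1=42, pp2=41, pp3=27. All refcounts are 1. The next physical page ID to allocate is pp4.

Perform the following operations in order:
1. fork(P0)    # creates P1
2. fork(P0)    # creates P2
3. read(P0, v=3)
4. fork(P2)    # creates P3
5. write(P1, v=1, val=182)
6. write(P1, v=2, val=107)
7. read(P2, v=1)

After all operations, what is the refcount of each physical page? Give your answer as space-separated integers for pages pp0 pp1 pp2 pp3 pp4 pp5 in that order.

Op 1: fork(P0) -> P1. 4 ppages; refcounts: pp0:2 pp1:2 pp2:2 pp3:2
Op 2: fork(P0) -> P2. 4 ppages; refcounts: pp0:3 pp1:3 pp2:3 pp3:3
Op 3: read(P0, v3) -> 27. No state change.
Op 4: fork(P2) -> P3. 4 ppages; refcounts: pp0:4 pp1:4 pp2:4 pp3:4
Op 5: write(P1, v1, 182). refcount(pp1)=4>1 -> COPY to pp4. 5 ppages; refcounts: pp0:4 pp1:3 pp2:4 pp3:4 pp4:1
Op 6: write(P1, v2, 107). refcount(pp2)=4>1 -> COPY to pp5. 6 ppages; refcounts: pp0:4 pp1:3 pp2:3 pp3:4 pp4:1 pp5:1
Op 7: read(P2, v1) -> 42. No state change.

Answer: 4 3 3 4 1 1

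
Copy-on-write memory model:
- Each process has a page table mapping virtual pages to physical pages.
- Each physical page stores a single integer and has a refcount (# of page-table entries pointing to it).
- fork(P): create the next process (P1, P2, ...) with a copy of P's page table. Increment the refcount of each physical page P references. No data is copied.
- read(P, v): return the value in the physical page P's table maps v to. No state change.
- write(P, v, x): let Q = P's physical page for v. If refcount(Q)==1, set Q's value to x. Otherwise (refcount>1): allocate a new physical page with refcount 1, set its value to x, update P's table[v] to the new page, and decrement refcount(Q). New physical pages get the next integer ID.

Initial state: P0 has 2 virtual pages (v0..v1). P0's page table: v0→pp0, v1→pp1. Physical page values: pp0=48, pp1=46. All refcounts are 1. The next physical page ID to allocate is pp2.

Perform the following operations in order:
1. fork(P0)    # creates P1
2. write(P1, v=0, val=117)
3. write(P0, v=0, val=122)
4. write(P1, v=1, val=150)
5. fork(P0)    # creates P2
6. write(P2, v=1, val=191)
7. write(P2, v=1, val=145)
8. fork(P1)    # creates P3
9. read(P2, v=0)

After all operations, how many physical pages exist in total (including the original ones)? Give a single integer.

Op 1: fork(P0) -> P1. 2 ppages; refcounts: pp0:2 pp1:2
Op 2: write(P1, v0, 117). refcount(pp0)=2>1 -> COPY to pp2. 3 ppages; refcounts: pp0:1 pp1:2 pp2:1
Op 3: write(P0, v0, 122). refcount(pp0)=1 -> write in place. 3 ppages; refcounts: pp0:1 pp1:2 pp2:1
Op 4: write(P1, v1, 150). refcount(pp1)=2>1 -> COPY to pp3. 4 ppages; refcounts: pp0:1 pp1:1 pp2:1 pp3:1
Op 5: fork(P0) -> P2. 4 ppages; refcounts: pp0:2 pp1:2 pp2:1 pp3:1
Op 6: write(P2, v1, 191). refcount(pp1)=2>1 -> COPY to pp4. 5 ppages; refcounts: pp0:2 pp1:1 pp2:1 pp3:1 pp4:1
Op 7: write(P2, v1, 145). refcount(pp4)=1 -> write in place. 5 ppages; refcounts: pp0:2 pp1:1 pp2:1 pp3:1 pp4:1
Op 8: fork(P1) -> P3. 5 ppages; refcounts: pp0:2 pp1:1 pp2:2 pp3:2 pp4:1
Op 9: read(P2, v0) -> 122. No state change.

Answer: 5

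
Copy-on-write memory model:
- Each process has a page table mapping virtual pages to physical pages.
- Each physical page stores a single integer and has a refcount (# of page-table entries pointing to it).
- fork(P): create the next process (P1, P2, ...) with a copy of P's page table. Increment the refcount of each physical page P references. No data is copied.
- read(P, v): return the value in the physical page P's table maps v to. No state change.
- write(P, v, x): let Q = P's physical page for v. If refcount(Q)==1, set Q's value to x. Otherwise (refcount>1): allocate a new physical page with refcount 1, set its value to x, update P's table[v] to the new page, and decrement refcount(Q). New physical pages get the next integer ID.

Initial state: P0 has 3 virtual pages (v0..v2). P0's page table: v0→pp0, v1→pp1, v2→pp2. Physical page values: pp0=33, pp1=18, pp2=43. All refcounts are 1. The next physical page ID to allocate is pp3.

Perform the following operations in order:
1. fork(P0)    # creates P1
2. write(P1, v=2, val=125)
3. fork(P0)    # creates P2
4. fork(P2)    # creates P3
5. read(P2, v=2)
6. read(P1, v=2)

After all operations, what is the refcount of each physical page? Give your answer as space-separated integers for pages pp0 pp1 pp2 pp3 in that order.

Op 1: fork(P0) -> P1. 3 ppages; refcounts: pp0:2 pp1:2 pp2:2
Op 2: write(P1, v2, 125). refcount(pp2)=2>1 -> COPY to pp3. 4 ppages; refcounts: pp0:2 pp1:2 pp2:1 pp3:1
Op 3: fork(P0) -> P2. 4 ppages; refcounts: pp0:3 pp1:3 pp2:2 pp3:1
Op 4: fork(P2) -> P3. 4 ppages; refcounts: pp0:4 pp1:4 pp2:3 pp3:1
Op 5: read(P2, v2) -> 43. No state change.
Op 6: read(P1, v2) -> 125. No state change.

Answer: 4 4 3 1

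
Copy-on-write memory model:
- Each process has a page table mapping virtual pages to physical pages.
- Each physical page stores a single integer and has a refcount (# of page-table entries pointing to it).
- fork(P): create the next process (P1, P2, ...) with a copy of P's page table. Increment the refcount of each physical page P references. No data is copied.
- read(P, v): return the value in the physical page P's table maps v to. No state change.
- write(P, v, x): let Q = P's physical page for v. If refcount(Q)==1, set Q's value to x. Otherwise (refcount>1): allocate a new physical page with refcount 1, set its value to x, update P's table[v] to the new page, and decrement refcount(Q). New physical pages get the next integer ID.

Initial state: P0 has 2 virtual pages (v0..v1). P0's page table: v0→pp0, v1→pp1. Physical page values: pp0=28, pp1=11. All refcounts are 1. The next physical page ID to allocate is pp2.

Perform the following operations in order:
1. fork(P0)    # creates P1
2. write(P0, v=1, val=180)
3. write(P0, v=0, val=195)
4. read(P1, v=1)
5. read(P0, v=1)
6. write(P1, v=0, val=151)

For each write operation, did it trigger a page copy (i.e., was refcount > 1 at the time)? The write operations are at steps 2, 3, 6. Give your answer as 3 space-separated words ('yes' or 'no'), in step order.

Op 1: fork(P0) -> P1. 2 ppages; refcounts: pp0:2 pp1:2
Op 2: write(P0, v1, 180). refcount(pp1)=2>1 -> COPY to pp2. 3 ppages; refcounts: pp0:2 pp1:1 pp2:1
Op 3: write(P0, v0, 195). refcount(pp0)=2>1 -> COPY to pp3. 4 ppages; refcounts: pp0:1 pp1:1 pp2:1 pp3:1
Op 4: read(P1, v1) -> 11. No state change.
Op 5: read(P0, v1) -> 180. No state change.
Op 6: write(P1, v0, 151). refcount(pp0)=1 -> write in place. 4 ppages; refcounts: pp0:1 pp1:1 pp2:1 pp3:1

yes yes no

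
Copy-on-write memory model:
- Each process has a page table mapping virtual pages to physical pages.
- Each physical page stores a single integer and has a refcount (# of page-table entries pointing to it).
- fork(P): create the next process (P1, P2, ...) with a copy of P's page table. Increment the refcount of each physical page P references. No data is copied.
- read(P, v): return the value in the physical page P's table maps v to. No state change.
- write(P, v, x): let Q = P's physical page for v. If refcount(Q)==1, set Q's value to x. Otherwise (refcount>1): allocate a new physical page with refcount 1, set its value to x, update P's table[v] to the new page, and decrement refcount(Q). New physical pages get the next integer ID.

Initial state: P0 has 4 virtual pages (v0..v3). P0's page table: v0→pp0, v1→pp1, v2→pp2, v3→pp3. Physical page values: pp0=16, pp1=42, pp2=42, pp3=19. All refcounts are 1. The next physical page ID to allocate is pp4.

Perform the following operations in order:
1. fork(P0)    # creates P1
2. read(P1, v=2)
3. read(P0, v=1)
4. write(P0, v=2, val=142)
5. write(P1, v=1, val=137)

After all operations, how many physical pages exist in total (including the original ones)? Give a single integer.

Op 1: fork(P0) -> P1. 4 ppages; refcounts: pp0:2 pp1:2 pp2:2 pp3:2
Op 2: read(P1, v2) -> 42. No state change.
Op 3: read(P0, v1) -> 42. No state change.
Op 4: write(P0, v2, 142). refcount(pp2)=2>1 -> COPY to pp4. 5 ppages; refcounts: pp0:2 pp1:2 pp2:1 pp3:2 pp4:1
Op 5: write(P1, v1, 137). refcount(pp1)=2>1 -> COPY to pp5. 6 ppages; refcounts: pp0:2 pp1:1 pp2:1 pp3:2 pp4:1 pp5:1

Answer: 6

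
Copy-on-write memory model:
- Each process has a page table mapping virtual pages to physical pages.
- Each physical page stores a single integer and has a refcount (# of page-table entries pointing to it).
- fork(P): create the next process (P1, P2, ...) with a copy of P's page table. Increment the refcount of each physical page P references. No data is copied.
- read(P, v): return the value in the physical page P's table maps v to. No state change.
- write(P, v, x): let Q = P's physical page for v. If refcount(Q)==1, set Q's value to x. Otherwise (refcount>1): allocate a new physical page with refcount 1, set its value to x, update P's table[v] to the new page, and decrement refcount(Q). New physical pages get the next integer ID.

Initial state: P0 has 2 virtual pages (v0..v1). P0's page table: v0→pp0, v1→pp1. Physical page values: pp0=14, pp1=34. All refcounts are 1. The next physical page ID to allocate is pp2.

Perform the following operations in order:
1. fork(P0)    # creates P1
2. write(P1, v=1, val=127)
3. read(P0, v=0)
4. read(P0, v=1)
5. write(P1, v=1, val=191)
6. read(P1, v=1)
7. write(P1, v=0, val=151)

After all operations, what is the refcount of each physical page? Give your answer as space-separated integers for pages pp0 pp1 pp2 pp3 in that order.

Op 1: fork(P0) -> P1. 2 ppages; refcounts: pp0:2 pp1:2
Op 2: write(P1, v1, 127). refcount(pp1)=2>1 -> COPY to pp2. 3 ppages; refcounts: pp0:2 pp1:1 pp2:1
Op 3: read(P0, v0) -> 14. No state change.
Op 4: read(P0, v1) -> 34. No state change.
Op 5: write(P1, v1, 191). refcount(pp2)=1 -> write in place. 3 ppages; refcounts: pp0:2 pp1:1 pp2:1
Op 6: read(P1, v1) -> 191. No state change.
Op 7: write(P1, v0, 151). refcount(pp0)=2>1 -> COPY to pp3. 4 ppages; refcounts: pp0:1 pp1:1 pp2:1 pp3:1

Answer: 1 1 1 1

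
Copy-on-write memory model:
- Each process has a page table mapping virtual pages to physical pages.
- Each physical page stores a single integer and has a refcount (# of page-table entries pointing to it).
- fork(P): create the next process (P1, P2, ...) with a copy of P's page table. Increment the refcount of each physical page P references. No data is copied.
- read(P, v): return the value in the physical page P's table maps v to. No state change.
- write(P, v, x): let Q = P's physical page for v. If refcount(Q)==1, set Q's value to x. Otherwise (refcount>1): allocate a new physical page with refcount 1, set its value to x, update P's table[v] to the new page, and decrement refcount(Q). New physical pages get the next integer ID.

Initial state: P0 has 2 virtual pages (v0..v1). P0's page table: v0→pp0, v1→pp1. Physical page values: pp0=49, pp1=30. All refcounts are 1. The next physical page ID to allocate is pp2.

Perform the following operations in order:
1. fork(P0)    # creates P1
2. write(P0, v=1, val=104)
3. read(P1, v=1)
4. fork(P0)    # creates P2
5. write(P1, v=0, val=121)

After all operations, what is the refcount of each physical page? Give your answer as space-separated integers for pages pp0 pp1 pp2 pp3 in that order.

Op 1: fork(P0) -> P1. 2 ppages; refcounts: pp0:2 pp1:2
Op 2: write(P0, v1, 104). refcount(pp1)=2>1 -> COPY to pp2. 3 ppages; refcounts: pp0:2 pp1:1 pp2:1
Op 3: read(P1, v1) -> 30. No state change.
Op 4: fork(P0) -> P2. 3 ppages; refcounts: pp0:3 pp1:1 pp2:2
Op 5: write(P1, v0, 121). refcount(pp0)=3>1 -> COPY to pp3. 4 ppages; refcounts: pp0:2 pp1:1 pp2:2 pp3:1

Answer: 2 1 2 1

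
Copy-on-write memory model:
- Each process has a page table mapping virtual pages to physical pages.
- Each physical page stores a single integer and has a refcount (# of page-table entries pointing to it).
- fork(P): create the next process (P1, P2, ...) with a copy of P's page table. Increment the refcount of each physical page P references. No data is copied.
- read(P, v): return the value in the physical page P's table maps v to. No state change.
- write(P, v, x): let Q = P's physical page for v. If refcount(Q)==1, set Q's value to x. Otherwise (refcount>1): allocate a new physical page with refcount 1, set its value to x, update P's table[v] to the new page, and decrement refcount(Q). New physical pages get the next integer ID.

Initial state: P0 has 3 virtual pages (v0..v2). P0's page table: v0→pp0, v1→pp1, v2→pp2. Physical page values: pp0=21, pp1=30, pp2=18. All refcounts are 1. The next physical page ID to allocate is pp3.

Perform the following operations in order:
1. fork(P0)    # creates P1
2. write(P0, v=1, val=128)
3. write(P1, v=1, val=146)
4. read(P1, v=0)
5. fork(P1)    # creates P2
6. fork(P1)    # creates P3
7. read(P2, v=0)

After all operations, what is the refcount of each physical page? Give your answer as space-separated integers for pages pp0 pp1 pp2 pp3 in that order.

Op 1: fork(P0) -> P1. 3 ppages; refcounts: pp0:2 pp1:2 pp2:2
Op 2: write(P0, v1, 128). refcount(pp1)=2>1 -> COPY to pp3. 4 ppages; refcounts: pp0:2 pp1:1 pp2:2 pp3:1
Op 3: write(P1, v1, 146). refcount(pp1)=1 -> write in place. 4 ppages; refcounts: pp0:2 pp1:1 pp2:2 pp3:1
Op 4: read(P1, v0) -> 21. No state change.
Op 5: fork(P1) -> P2. 4 ppages; refcounts: pp0:3 pp1:2 pp2:3 pp3:1
Op 6: fork(P1) -> P3. 4 ppages; refcounts: pp0:4 pp1:3 pp2:4 pp3:1
Op 7: read(P2, v0) -> 21. No state change.

Answer: 4 3 4 1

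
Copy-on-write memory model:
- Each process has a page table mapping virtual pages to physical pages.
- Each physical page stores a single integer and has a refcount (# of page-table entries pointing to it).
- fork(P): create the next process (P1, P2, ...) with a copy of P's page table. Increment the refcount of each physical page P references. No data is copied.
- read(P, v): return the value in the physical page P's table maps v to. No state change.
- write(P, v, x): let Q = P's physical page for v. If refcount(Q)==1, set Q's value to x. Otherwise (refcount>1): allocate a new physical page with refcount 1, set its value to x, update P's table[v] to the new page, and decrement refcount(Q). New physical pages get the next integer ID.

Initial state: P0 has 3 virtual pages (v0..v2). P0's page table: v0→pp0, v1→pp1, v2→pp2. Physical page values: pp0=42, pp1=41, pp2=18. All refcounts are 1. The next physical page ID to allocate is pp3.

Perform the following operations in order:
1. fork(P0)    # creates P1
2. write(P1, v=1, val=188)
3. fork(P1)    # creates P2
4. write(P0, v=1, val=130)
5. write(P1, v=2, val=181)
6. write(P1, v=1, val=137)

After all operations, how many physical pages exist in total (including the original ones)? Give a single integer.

Answer: 6

Derivation:
Op 1: fork(P0) -> P1. 3 ppages; refcounts: pp0:2 pp1:2 pp2:2
Op 2: write(P1, v1, 188). refcount(pp1)=2>1 -> COPY to pp3. 4 ppages; refcounts: pp0:2 pp1:1 pp2:2 pp3:1
Op 3: fork(P1) -> P2. 4 ppages; refcounts: pp0:3 pp1:1 pp2:3 pp3:2
Op 4: write(P0, v1, 130). refcount(pp1)=1 -> write in place. 4 ppages; refcounts: pp0:3 pp1:1 pp2:3 pp3:2
Op 5: write(P1, v2, 181). refcount(pp2)=3>1 -> COPY to pp4. 5 ppages; refcounts: pp0:3 pp1:1 pp2:2 pp3:2 pp4:1
Op 6: write(P1, v1, 137). refcount(pp3)=2>1 -> COPY to pp5. 6 ppages; refcounts: pp0:3 pp1:1 pp2:2 pp3:1 pp4:1 pp5:1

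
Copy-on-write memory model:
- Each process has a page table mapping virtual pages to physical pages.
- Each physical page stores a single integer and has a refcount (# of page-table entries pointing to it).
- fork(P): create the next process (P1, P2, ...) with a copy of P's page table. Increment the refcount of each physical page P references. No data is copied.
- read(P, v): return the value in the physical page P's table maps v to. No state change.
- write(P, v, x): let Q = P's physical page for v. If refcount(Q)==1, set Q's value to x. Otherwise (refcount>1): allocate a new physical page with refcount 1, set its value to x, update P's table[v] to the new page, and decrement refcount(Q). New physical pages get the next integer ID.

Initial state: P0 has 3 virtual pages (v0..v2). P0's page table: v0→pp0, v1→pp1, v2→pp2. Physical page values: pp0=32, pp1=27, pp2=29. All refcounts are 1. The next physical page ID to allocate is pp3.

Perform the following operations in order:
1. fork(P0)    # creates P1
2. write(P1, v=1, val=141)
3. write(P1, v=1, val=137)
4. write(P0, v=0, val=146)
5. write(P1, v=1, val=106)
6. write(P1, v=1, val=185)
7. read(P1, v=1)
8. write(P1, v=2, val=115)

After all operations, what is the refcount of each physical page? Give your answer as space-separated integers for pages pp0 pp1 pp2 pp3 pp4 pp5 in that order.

Op 1: fork(P0) -> P1. 3 ppages; refcounts: pp0:2 pp1:2 pp2:2
Op 2: write(P1, v1, 141). refcount(pp1)=2>1 -> COPY to pp3. 4 ppages; refcounts: pp0:2 pp1:1 pp2:2 pp3:1
Op 3: write(P1, v1, 137). refcount(pp3)=1 -> write in place. 4 ppages; refcounts: pp0:2 pp1:1 pp2:2 pp3:1
Op 4: write(P0, v0, 146). refcount(pp0)=2>1 -> COPY to pp4. 5 ppages; refcounts: pp0:1 pp1:1 pp2:2 pp3:1 pp4:1
Op 5: write(P1, v1, 106). refcount(pp3)=1 -> write in place. 5 ppages; refcounts: pp0:1 pp1:1 pp2:2 pp3:1 pp4:1
Op 6: write(P1, v1, 185). refcount(pp3)=1 -> write in place. 5 ppages; refcounts: pp0:1 pp1:1 pp2:2 pp3:1 pp4:1
Op 7: read(P1, v1) -> 185. No state change.
Op 8: write(P1, v2, 115). refcount(pp2)=2>1 -> COPY to pp5. 6 ppages; refcounts: pp0:1 pp1:1 pp2:1 pp3:1 pp4:1 pp5:1

Answer: 1 1 1 1 1 1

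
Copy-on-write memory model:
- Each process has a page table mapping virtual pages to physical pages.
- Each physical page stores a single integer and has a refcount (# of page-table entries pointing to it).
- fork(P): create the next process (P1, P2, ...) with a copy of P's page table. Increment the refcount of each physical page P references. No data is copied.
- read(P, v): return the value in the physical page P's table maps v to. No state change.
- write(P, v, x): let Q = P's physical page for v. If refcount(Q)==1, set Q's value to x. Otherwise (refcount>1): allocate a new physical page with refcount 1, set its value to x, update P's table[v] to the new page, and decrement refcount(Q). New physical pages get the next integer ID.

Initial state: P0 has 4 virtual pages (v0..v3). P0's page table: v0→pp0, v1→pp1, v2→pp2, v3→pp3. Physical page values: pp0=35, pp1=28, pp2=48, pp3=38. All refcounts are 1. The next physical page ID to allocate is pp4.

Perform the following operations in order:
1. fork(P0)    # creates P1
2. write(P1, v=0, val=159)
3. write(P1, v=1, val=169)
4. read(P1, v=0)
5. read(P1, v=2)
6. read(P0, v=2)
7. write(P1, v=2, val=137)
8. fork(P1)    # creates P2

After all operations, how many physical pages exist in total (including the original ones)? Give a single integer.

Answer: 7

Derivation:
Op 1: fork(P0) -> P1. 4 ppages; refcounts: pp0:2 pp1:2 pp2:2 pp3:2
Op 2: write(P1, v0, 159). refcount(pp0)=2>1 -> COPY to pp4. 5 ppages; refcounts: pp0:1 pp1:2 pp2:2 pp3:2 pp4:1
Op 3: write(P1, v1, 169). refcount(pp1)=2>1 -> COPY to pp5. 6 ppages; refcounts: pp0:1 pp1:1 pp2:2 pp3:2 pp4:1 pp5:1
Op 4: read(P1, v0) -> 159. No state change.
Op 5: read(P1, v2) -> 48. No state change.
Op 6: read(P0, v2) -> 48. No state change.
Op 7: write(P1, v2, 137). refcount(pp2)=2>1 -> COPY to pp6. 7 ppages; refcounts: pp0:1 pp1:1 pp2:1 pp3:2 pp4:1 pp5:1 pp6:1
Op 8: fork(P1) -> P2. 7 ppages; refcounts: pp0:1 pp1:1 pp2:1 pp3:3 pp4:2 pp5:2 pp6:2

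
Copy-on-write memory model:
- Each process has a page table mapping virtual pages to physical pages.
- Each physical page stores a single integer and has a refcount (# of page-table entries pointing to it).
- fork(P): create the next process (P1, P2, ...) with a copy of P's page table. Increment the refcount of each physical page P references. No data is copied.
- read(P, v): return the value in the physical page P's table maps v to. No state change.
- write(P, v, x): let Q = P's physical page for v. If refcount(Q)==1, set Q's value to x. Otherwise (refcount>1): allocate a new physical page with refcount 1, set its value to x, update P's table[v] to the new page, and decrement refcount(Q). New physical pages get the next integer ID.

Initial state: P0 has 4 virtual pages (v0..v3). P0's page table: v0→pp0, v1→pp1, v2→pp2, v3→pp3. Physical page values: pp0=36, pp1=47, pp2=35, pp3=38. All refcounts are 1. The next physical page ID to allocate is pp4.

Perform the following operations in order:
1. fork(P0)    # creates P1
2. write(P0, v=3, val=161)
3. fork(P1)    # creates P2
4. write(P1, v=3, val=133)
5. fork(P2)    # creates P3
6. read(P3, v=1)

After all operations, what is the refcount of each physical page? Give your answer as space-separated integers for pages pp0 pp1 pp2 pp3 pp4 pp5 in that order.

Answer: 4 4 4 2 1 1

Derivation:
Op 1: fork(P0) -> P1. 4 ppages; refcounts: pp0:2 pp1:2 pp2:2 pp3:2
Op 2: write(P0, v3, 161). refcount(pp3)=2>1 -> COPY to pp4. 5 ppages; refcounts: pp0:2 pp1:2 pp2:2 pp3:1 pp4:1
Op 3: fork(P1) -> P2. 5 ppages; refcounts: pp0:3 pp1:3 pp2:3 pp3:2 pp4:1
Op 4: write(P1, v3, 133). refcount(pp3)=2>1 -> COPY to pp5. 6 ppages; refcounts: pp0:3 pp1:3 pp2:3 pp3:1 pp4:1 pp5:1
Op 5: fork(P2) -> P3. 6 ppages; refcounts: pp0:4 pp1:4 pp2:4 pp3:2 pp4:1 pp5:1
Op 6: read(P3, v1) -> 47. No state change.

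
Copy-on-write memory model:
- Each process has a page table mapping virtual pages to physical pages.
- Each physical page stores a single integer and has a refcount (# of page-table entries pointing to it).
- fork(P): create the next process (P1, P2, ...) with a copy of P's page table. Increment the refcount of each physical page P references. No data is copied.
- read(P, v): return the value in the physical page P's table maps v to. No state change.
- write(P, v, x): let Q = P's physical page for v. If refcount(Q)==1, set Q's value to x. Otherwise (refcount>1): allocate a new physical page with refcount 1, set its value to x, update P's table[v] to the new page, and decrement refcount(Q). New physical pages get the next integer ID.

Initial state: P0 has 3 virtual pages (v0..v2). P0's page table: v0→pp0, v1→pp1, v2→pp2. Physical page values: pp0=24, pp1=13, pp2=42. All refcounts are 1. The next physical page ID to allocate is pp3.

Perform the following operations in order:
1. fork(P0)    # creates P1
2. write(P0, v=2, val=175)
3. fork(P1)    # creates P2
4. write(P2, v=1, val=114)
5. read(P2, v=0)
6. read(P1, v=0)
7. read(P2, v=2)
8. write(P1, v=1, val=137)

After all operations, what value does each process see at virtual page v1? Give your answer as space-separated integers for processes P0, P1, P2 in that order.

Op 1: fork(P0) -> P1. 3 ppages; refcounts: pp0:2 pp1:2 pp2:2
Op 2: write(P0, v2, 175). refcount(pp2)=2>1 -> COPY to pp3. 4 ppages; refcounts: pp0:2 pp1:2 pp2:1 pp3:1
Op 3: fork(P1) -> P2. 4 ppages; refcounts: pp0:3 pp1:3 pp2:2 pp3:1
Op 4: write(P2, v1, 114). refcount(pp1)=3>1 -> COPY to pp4. 5 ppages; refcounts: pp0:3 pp1:2 pp2:2 pp3:1 pp4:1
Op 5: read(P2, v0) -> 24. No state change.
Op 6: read(P1, v0) -> 24. No state change.
Op 7: read(P2, v2) -> 42. No state change.
Op 8: write(P1, v1, 137). refcount(pp1)=2>1 -> COPY to pp5. 6 ppages; refcounts: pp0:3 pp1:1 pp2:2 pp3:1 pp4:1 pp5:1
P0: v1 -> pp1 = 13
P1: v1 -> pp5 = 137
P2: v1 -> pp4 = 114

Answer: 13 137 114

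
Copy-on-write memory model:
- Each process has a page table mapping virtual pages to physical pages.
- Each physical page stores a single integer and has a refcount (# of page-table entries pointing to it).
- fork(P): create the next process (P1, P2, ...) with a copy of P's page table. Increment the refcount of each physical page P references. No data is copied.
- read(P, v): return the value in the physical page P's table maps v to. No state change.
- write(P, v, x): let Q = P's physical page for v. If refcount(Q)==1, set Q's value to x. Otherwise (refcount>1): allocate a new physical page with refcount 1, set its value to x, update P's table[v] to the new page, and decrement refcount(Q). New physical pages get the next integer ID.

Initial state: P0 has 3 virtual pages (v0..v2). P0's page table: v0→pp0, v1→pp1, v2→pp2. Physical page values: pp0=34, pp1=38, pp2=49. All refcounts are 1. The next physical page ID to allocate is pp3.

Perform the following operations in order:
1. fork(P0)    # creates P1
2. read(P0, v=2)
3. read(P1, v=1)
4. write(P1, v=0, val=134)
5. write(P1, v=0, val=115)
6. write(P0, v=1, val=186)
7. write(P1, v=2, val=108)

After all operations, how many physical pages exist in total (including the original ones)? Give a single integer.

Op 1: fork(P0) -> P1. 3 ppages; refcounts: pp0:2 pp1:2 pp2:2
Op 2: read(P0, v2) -> 49. No state change.
Op 3: read(P1, v1) -> 38. No state change.
Op 4: write(P1, v0, 134). refcount(pp0)=2>1 -> COPY to pp3. 4 ppages; refcounts: pp0:1 pp1:2 pp2:2 pp3:1
Op 5: write(P1, v0, 115). refcount(pp3)=1 -> write in place. 4 ppages; refcounts: pp0:1 pp1:2 pp2:2 pp3:1
Op 6: write(P0, v1, 186). refcount(pp1)=2>1 -> COPY to pp4. 5 ppages; refcounts: pp0:1 pp1:1 pp2:2 pp3:1 pp4:1
Op 7: write(P1, v2, 108). refcount(pp2)=2>1 -> COPY to pp5. 6 ppages; refcounts: pp0:1 pp1:1 pp2:1 pp3:1 pp4:1 pp5:1

Answer: 6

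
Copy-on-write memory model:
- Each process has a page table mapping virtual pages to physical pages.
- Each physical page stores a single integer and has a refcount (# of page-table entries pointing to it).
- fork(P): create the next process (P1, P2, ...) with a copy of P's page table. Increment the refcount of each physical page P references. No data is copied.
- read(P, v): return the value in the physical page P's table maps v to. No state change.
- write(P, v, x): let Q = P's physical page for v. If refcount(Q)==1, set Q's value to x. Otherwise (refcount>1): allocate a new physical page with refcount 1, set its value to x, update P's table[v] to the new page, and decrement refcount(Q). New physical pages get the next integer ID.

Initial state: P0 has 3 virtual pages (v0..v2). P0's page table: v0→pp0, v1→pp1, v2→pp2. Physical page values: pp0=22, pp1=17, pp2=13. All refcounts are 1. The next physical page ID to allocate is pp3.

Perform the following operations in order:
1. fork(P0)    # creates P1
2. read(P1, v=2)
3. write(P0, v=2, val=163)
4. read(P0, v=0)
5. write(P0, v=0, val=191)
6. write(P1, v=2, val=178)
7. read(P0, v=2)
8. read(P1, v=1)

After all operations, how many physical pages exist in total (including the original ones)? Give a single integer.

Op 1: fork(P0) -> P1. 3 ppages; refcounts: pp0:2 pp1:2 pp2:2
Op 2: read(P1, v2) -> 13. No state change.
Op 3: write(P0, v2, 163). refcount(pp2)=2>1 -> COPY to pp3. 4 ppages; refcounts: pp0:2 pp1:2 pp2:1 pp3:1
Op 4: read(P0, v0) -> 22. No state change.
Op 5: write(P0, v0, 191). refcount(pp0)=2>1 -> COPY to pp4. 5 ppages; refcounts: pp0:1 pp1:2 pp2:1 pp3:1 pp4:1
Op 6: write(P1, v2, 178). refcount(pp2)=1 -> write in place. 5 ppages; refcounts: pp0:1 pp1:2 pp2:1 pp3:1 pp4:1
Op 7: read(P0, v2) -> 163. No state change.
Op 8: read(P1, v1) -> 17. No state change.

Answer: 5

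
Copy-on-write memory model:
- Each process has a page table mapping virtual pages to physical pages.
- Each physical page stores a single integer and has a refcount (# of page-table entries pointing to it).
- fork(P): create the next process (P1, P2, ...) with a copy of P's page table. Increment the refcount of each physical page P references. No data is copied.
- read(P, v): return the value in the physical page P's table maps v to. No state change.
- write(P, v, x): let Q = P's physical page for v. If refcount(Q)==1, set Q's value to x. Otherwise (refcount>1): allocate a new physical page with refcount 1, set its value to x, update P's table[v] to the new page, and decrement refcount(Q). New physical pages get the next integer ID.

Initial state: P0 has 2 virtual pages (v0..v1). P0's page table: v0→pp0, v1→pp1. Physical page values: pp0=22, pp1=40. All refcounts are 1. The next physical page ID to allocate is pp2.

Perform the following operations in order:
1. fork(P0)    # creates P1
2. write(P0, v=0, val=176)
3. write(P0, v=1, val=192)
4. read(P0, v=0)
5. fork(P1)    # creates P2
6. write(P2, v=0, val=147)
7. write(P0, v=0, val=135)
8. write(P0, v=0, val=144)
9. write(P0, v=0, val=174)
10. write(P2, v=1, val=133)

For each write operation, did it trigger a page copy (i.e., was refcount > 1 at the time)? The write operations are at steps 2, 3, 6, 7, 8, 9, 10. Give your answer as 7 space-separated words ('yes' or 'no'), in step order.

Op 1: fork(P0) -> P1. 2 ppages; refcounts: pp0:2 pp1:2
Op 2: write(P0, v0, 176). refcount(pp0)=2>1 -> COPY to pp2. 3 ppages; refcounts: pp0:1 pp1:2 pp2:1
Op 3: write(P0, v1, 192). refcount(pp1)=2>1 -> COPY to pp3. 4 ppages; refcounts: pp0:1 pp1:1 pp2:1 pp3:1
Op 4: read(P0, v0) -> 176. No state change.
Op 5: fork(P1) -> P2. 4 ppages; refcounts: pp0:2 pp1:2 pp2:1 pp3:1
Op 6: write(P2, v0, 147). refcount(pp0)=2>1 -> COPY to pp4. 5 ppages; refcounts: pp0:1 pp1:2 pp2:1 pp3:1 pp4:1
Op 7: write(P0, v0, 135). refcount(pp2)=1 -> write in place. 5 ppages; refcounts: pp0:1 pp1:2 pp2:1 pp3:1 pp4:1
Op 8: write(P0, v0, 144). refcount(pp2)=1 -> write in place. 5 ppages; refcounts: pp0:1 pp1:2 pp2:1 pp3:1 pp4:1
Op 9: write(P0, v0, 174). refcount(pp2)=1 -> write in place. 5 ppages; refcounts: pp0:1 pp1:2 pp2:1 pp3:1 pp4:1
Op 10: write(P2, v1, 133). refcount(pp1)=2>1 -> COPY to pp5. 6 ppages; refcounts: pp0:1 pp1:1 pp2:1 pp3:1 pp4:1 pp5:1

yes yes yes no no no yes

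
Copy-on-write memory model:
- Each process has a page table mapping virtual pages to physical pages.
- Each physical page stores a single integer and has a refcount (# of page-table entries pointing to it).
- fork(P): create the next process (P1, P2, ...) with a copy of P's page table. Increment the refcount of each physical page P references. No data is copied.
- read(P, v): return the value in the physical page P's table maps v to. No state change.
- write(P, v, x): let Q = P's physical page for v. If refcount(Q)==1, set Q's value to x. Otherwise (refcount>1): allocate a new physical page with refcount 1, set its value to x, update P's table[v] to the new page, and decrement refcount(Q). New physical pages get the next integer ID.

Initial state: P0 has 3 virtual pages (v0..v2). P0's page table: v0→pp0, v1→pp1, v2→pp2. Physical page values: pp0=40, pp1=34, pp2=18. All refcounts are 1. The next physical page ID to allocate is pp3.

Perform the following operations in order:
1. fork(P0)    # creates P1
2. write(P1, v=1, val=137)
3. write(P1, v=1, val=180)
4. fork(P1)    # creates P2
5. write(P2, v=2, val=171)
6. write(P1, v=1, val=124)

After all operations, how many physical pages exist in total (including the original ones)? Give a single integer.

Answer: 6

Derivation:
Op 1: fork(P0) -> P1. 3 ppages; refcounts: pp0:2 pp1:2 pp2:2
Op 2: write(P1, v1, 137). refcount(pp1)=2>1 -> COPY to pp3. 4 ppages; refcounts: pp0:2 pp1:1 pp2:2 pp3:1
Op 3: write(P1, v1, 180). refcount(pp3)=1 -> write in place. 4 ppages; refcounts: pp0:2 pp1:1 pp2:2 pp3:1
Op 4: fork(P1) -> P2. 4 ppages; refcounts: pp0:3 pp1:1 pp2:3 pp3:2
Op 5: write(P2, v2, 171). refcount(pp2)=3>1 -> COPY to pp4. 5 ppages; refcounts: pp0:3 pp1:1 pp2:2 pp3:2 pp4:1
Op 6: write(P1, v1, 124). refcount(pp3)=2>1 -> COPY to pp5. 6 ppages; refcounts: pp0:3 pp1:1 pp2:2 pp3:1 pp4:1 pp5:1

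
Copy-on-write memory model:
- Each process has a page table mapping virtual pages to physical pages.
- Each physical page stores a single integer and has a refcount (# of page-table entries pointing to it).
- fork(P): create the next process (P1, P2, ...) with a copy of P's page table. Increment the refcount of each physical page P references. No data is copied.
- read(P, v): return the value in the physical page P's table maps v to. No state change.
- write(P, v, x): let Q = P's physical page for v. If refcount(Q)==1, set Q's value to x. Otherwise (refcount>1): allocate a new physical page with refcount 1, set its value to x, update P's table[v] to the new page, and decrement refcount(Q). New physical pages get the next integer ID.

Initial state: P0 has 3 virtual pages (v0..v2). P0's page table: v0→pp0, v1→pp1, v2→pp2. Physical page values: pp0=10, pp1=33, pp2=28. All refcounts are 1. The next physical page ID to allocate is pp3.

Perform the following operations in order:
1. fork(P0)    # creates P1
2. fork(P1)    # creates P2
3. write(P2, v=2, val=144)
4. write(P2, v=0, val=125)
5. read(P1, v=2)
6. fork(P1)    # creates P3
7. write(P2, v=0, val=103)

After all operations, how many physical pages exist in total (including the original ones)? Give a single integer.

Answer: 5

Derivation:
Op 1: fork(P0) -> P1. 3 ppages; refcounts: pp0:2 pp1:2 pp2:2
Op 2: fork(P1) -> P2. 3 ppages; refcounts: pp0:3 pp1:3 pp2:3
Op 3: write(P2, v2, 144). refcount(pp2)=3>1 -> COPY to pp3. 4 ppages; refcounts: pp0:3 pp1:3 pp2:2 pp3:1
Op 4: write(P2, v0, 125). refcount(pp0)=3>1 -> COPY to pp4. 5 ppages; refcounts: pp0:2 pp1:3 pp2:2 pp3:1 pp4:1
Op 5: read(P1, v2) -> 28. No state change.
Op 6: fork(P1) -> P3. 5 ppages; refcounts: pp0:3 pp1:4 pp2:3 pp3:1 pp4:1
Op 7: write(P2, v0, 103). refcount(pp4)=1 -> write in place. 5 ppages; refcounts: pp0:3 pp1:4 pp2:3 pp3:1 pp4:1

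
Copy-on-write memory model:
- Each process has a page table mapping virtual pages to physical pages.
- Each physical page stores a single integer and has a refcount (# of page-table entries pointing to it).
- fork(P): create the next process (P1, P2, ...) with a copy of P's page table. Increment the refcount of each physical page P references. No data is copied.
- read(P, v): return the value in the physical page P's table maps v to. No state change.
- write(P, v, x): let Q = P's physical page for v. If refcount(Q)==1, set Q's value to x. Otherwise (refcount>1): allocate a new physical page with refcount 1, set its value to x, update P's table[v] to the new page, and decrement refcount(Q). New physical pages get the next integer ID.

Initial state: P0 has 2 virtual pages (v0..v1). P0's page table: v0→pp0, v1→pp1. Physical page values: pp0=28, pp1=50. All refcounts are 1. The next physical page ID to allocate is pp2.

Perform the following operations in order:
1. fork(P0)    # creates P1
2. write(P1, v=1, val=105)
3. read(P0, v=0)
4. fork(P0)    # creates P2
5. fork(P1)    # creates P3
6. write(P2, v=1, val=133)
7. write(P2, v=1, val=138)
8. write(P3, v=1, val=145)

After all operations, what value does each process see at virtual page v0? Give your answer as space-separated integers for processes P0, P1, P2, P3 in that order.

Answer: 28 28 28 28

Derivation:
Op 1: fork(P0) -> P1. 2 ppages; refcounts: pp0:2 pp1:2
Op 2: write(P1, v1, 105). refcount(pp1)=2>1 -> COPY to pp2. 3 ppages; refcounts: pp0:2 pp1:1 pp2:1
Op 3: read(P0, v0) -> 28. No state change.
Op 4: fork(P0) -> P2. 3 ppages; refcounts: pp0:3 pp1:2 pp2:1
Op 5: fork(P1) -> P3. 3 ppages; refcounts: pp0:4 pp1:2 pp2:2
Op 6: write(P2, v1, 133). refcount(pp1)=2>1 -> COPY to pp3. 4 ppages; refcounts: pp0:4 pp1:1 pp2:2 pp3:1
Op 7: write(P2, v1, 138). refcount(pp3)=1 -> write in place. 4 ppages; refcounts: pp0:4 pp1:1 pp2:2 pp3:1
Op 8: write(P3, v1, 145). refcount(pp2)=2>1 -> COPY to pp4. 5 ppages; refcounts: pp0:4 pp1:1 pp2:1 pp3:1 pp4:1
P0: v0 -> pp0 = 28
P1: v0 -> pp0 = 28
P2: v0 -> pp0 = 28
P3: v0 -> pp0 = 28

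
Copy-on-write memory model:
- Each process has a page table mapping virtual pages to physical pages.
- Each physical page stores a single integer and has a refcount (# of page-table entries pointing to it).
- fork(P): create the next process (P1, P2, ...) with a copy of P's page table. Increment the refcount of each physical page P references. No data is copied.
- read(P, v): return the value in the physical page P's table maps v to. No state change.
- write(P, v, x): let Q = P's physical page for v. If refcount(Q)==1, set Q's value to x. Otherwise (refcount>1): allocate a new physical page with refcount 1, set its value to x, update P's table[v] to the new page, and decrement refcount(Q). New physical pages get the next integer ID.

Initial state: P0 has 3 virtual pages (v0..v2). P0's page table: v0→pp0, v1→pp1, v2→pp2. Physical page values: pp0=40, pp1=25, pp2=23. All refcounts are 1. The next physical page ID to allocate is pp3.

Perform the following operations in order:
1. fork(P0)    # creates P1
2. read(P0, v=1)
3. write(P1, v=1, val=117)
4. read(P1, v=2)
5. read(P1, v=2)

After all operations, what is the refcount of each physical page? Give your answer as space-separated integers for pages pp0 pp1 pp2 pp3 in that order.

Op 1: fork(P0) -> P1. 3 ppages; refcounts: pp0:2 pp1:2 pp2:2
Op 2: read(P0, v1) -> 25. No state change.
Op 3: write(P1, v1, 117). refcount(pp1)=2>1 -> COPY to pp3. 4 ppages; refcounts: pp0:2 pp1:1 pp2:2 pp3:1
Op 4: read(P1, v2) -> 23. No state change.
Op 5: read(P1, v2) -> 23. No state change.

Answer: 2 1 2 1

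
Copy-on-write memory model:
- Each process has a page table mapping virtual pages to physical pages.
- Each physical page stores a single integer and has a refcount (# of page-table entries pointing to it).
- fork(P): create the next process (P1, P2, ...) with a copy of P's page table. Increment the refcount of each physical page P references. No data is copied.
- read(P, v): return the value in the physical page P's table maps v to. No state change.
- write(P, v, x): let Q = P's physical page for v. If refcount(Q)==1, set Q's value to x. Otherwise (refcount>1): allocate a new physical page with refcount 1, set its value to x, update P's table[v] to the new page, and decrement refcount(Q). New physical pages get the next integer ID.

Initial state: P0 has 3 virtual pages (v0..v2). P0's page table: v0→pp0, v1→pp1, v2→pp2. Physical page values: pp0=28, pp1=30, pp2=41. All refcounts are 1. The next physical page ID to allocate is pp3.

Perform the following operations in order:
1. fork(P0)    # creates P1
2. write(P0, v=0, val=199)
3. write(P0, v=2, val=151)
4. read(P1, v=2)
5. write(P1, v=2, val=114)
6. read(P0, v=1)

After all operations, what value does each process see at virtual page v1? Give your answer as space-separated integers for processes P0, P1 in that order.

Answer: 30 30

Derivation:
Op 1: fork(P0) -> P1. 3 ppages; refcounts: pp0:2 pp1:2 pp2:2
Op 2: write(P0, v0, 199). refcount(pp0)=2>1 -> COPY to pp3. 4 ppages; refcounts: pp0:1 pp1:2 pp2:2 pp3:1
Op 3: write(P0, v2, 151). refcount(pp2)=2>1 -> COPY to pp4. 5 ppages; refcounts: pp0:1 pp1:2 pp2:1 pp3:1 pp4:1
Op 4: read(P1, v2) -> 41. No state change.
Op 5: write(P1, v2, 114). refcount(pp2)=1 -> write in place. 5 ppages; refcounts: pp0:1 pp1:2 pp2:1 pp3:1 pp4:1
Op 6: read(P0, v1) -> 30. No state change.
P0: v1 -> pp1 = 30
P1: v1 -> pp1 = 30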